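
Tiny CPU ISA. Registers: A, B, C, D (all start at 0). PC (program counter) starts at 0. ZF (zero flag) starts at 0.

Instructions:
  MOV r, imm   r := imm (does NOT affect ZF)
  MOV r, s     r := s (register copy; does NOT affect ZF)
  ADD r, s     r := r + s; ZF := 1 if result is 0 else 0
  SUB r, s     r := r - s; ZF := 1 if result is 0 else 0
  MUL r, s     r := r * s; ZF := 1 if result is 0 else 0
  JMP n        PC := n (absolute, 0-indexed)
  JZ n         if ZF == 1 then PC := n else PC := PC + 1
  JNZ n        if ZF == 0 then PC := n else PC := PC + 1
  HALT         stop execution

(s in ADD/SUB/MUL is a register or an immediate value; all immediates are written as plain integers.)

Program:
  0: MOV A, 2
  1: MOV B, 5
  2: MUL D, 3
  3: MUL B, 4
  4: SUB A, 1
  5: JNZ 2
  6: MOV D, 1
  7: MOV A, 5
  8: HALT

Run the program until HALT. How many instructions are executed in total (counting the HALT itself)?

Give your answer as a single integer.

Answer: 13

Derivation:
Step 1: PC=0 exec 'MOV A, 2'. After: A=2 B=0 C=0 D=0 ZF=0 PC=1
Step 2: PC=1 exec 'MOV B, 5'. After: A=2 B=5 C=0 D=0 ZF=0 PC=2
Step 3: PC=2 exec 'MUL D, 3'. After: A=2 B=5 C=0 D=0 ZF=1 PC=3
Step 4: PC=3 exec 'MUL B, 4'. After: A=2 B=20 C=0 D=0 ZF=0 PC=4
Step 5: PC=4 exec 'SUB A, 1'. After: A=1 B=20 C=0 D=0 ZF=0 PC=5
Step 6: PC=5 exec 'JNZ 2'. After: A=1 B=20 C=0 D=0 ZF=0 PC=2
Step 7: PC=2 exec 'MUL D, 3'. After: A=1 B=20 C=0 D=0 ZF=1 PC=3
Step 8: PC=3 exec 'MUL B, 4'. After: A=1 B=80 C=0 D=0 ZF=0 PC=4
Step 9: PC=4 exec 'SUB A, 1'. After: A=0 B=80 C=0 D=0 ZF=1 PC=5
Step 10: PC=5 exec 'JNZ 2'. After: A=0 B=80 C=0 D=0 ZF=1 PC=6
Step 11: PC=6 exec 'MOV D, 1'. After: A=0 B=80 C=0 D=1 ZF=1 PC=7
Step 12: PC=7 exec 'MOV A, 5'. After: A=5 B=80 C=0 D=1 ZF=1 PC=8
Step 13: PC=8 exec 'HALT'. After: A=5 B=80 C=0 D=1 ZF=1 PC=8 HALTED
Total instructions executed: 13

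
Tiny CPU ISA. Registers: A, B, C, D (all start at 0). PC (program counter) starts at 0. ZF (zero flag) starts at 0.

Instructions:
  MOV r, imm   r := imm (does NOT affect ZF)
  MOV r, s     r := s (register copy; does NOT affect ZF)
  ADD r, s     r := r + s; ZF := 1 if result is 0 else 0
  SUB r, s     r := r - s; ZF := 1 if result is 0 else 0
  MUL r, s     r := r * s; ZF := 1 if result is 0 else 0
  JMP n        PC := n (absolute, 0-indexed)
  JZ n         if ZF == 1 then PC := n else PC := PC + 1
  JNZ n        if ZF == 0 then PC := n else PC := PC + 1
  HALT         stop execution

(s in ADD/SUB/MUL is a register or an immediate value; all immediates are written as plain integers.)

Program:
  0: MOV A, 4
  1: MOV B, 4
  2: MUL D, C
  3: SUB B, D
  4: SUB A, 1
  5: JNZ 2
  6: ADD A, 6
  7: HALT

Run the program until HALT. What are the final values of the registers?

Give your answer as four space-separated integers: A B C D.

Answer: 6 4 0 0

Derivation:
Step 1: PC=0 exec 'MOV A, 4'. After: A=4 B=0 C=0 D=0 ZF=0 PC=1
Step 2: PC=1 exec 'MOV B, 4'. After: A=4 B=4 C=0 D=0 ZF=0 PC=2
Step 3: PC=2 exec 'MUL D, C'. After: A=4 B=4 C=0 D=0 ZF=1 PC=3
Step 4: PC=3 exec 'SUB B, D'. After: A=4 B=4 C=0 D=0 ZF=0 PC=4
Step 5: PC=4 exec 'SUB A, 1'. After: A=3 B=4 C=0 D=0 ZF=0 PC=5
Step 6: PC=5 exec 'JNZ 2'. After: A=3 B=4 C=0 D=0 ZF=0 PC=2
Step 7: PC=2 exec 'MUL D, C'. After: A=3 B=4 C=0 D=0 ZF=1 PC=3
Step 8: PC=3 exec 'SUB B, D'. After: A=3 B=4 C=0 D=0 ZF=0 PC=4
Step 9: PC=4 exec 'SUB A, 1'. After: A=2 B=4 C=0 D=0 ZF=0 PC=5
Step 10: PC=5 exec 'JNZ 2'. After: A=2 B=4 C=0 D=0 ZF=0 PC=2
Step 11: PC=2 exec 'MUL D, C'. After: A=2 B=4 C=0 D=0 ZF=1 PC=3
Step 12: PC=3 exec 'SUB B, D'. After: A=2 B=4 C=0 D=0 ZF=0 PC=4
Step 13: PC=4 exec 'SUB A, 1'. After: A=1 B=4 C=0 D=0 ZF=0 PC=5
Step 14: PC=5 exec 'JNZ 2'. After: A=1 B=4 C=0 D=0 ZF=0 PC=2
Step 15: PC=2 exec 'MUL D, C'. After: A=1 B=4 C=0 D=0 ZF=1 PC=3
Step 16: PC=3 exec 'SUB B, D'. After: A=1 B=4 C=0 D=0 ZF=0 PC=4
Step 17: PC=4 exec 'SUB A, 1'. After: A=0 B=4 C=0 D=0 ZF=1 PC=5
Step 18: PC=5 exec 'JNZ 2'. After: A=0 B=4 C=0 D=0 ZF=1 PC=6
Step 19: PC=6 exec 'ADD A, 6'. After: A=6 B=4 C=0 D=0 ZF=0 PC=7
Step 20: PC=7 exec 'HALT'. After: A=6 B=4 C=0 D=0 ZF=0 PC=7 HALTED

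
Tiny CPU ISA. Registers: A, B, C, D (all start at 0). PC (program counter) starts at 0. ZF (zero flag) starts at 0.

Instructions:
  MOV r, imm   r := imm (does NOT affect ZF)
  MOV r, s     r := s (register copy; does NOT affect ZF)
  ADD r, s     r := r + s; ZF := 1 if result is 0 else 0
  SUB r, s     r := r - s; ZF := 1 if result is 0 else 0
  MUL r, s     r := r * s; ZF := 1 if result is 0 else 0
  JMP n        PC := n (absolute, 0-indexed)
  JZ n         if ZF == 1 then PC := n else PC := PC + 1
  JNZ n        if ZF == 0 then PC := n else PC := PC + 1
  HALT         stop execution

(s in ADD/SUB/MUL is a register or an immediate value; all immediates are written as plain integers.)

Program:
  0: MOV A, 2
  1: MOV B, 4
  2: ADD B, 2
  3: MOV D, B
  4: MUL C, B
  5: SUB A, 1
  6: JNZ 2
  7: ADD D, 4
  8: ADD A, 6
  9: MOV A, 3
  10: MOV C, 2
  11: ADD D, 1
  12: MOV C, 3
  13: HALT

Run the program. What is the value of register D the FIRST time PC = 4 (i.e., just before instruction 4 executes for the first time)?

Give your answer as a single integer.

Step 1: PC=0 exec 'MOV A, 2'. After: A=2 B=0 C=0 D=0 ZF=0 PC=1
Step 2: PC=1 exec 'MOV B, 4'. After: A=2 B=4 C=0 D=0 ZF=0 PC=2
Step 3: PC=2 exec 'ADD B, 2'. After: A=2 B=6 C=0 D=0 ZF=0 PC=3
Step 4: PC=3 exec 'MOV D, B'. After: A=2 B=6 C=0 D=6 ZF=0 PC=4
First time PC=4: D=6

6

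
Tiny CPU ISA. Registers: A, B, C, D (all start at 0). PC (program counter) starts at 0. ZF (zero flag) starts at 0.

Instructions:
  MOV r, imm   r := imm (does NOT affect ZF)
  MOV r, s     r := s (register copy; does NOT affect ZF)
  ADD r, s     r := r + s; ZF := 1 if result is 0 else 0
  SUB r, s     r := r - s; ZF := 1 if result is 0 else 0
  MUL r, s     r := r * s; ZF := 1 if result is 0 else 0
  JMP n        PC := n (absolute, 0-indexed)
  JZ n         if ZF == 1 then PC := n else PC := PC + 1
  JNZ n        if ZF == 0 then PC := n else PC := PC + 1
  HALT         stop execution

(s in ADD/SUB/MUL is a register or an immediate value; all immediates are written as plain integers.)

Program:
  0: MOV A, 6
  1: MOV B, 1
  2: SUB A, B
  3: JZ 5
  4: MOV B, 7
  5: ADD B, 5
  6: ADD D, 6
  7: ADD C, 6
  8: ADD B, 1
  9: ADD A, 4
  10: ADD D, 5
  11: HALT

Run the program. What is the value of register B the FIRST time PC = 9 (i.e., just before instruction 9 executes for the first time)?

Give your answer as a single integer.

Step 1: PC=0 exec 'MOV A, 6'. After: A=6 B=0 C=0 D=0 ZF=0 PC=1
Step 2: PC=1 exec 'MOV B, 1'. After: A=6 B=1 C=0 D=0 ZF=0 PC=2
Step 3: PC=2 exec 'SUB A, B'. After: A=5 B=1 C=0 D=0 ZF=0 PC=3
Step 4: PC=3 exec 'JZ 5'. After: A=5 B=1 C=0 D=0 ZF=0 PC=4
Step 5: PC=4 exec 'MOV B, 7'. After: A=5 B=7 C=0 D=0 ZF=0 PC=5
Step 6: PC=5 exec 'ADD B, 5'. After: A=5 B=12 C=0 D=0 ZF=0 PC=6
Step 7: PC=6 exec 'ADD D, 6'. After: A=5 B=12 C=0 D=6 ZF=0 PC=7
Step 8: PC=7 exec 'ADD C, 6'. After: A=5 B=12 C=6 D=6 ZF=0 PC=8
Step 9: PC=8 exec 'ADD B, 1'. After: A=5 B=13 C=6 D=6 ZF=0 PC=9
First time PC=9: B=13

13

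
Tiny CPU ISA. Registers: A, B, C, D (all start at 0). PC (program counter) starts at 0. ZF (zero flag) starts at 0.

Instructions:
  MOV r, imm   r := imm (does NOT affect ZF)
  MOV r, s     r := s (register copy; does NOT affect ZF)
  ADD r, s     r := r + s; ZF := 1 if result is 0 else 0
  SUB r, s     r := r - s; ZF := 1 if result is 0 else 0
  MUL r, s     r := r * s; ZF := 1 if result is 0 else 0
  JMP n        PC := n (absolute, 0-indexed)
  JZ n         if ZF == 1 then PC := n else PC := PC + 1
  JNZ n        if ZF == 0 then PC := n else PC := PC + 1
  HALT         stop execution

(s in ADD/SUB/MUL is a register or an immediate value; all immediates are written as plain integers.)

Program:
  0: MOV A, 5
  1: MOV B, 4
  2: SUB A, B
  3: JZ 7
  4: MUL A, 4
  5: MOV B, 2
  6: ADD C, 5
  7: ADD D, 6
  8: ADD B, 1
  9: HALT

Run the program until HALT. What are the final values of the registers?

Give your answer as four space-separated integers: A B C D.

Step 1: PC=0 exec 'MOV A, 5'. After: A=5 B=0 C=0 D=0 ZF=0 PC=1
Step 2: PC=1 exec 'MOV B, 4'. After: A=5 B=4 C=0 D=0 ZF=0 PC=2
Step 3: PC=2 exec 'SUB A, B'. After: A=1 B=4 C=0 D=0 ZF=0 PC=3
Step 4: PC=3 exec 'JZ 7'. After: A=1 B=4 C=0 D=0 ZF=0 PC=4
Step 5: PC=4 exec 'MUL A, 4'. After: A=4 B=4 C=0 D=0 ZF=0 PC=5
Step 6: PC=5 exec 'MOV B, 2'. After: A=4 B=2 C=0 D=0 ZF=0 PC=6
Step 7: PC=6 exec 'ADD C, 5'. After: A=4 B=2 C=5 D=0 ZF=0 PC=7
Step 8: PC=7 exec 'ADD D, 6'. After: A=4 B=2 C=5 D=6 ZF=0 PC=8
Step 9: PC=8 exec 'ADD B, 1'. After: A=4 B=3 C=5 D=6 ZF=0 PC=9
Step 10: PC=9 exec 'HALT'. After: A=4 B=3 C=5 D=6 ZF=0 PC=9 HALTED

Answer: 4 3 5 6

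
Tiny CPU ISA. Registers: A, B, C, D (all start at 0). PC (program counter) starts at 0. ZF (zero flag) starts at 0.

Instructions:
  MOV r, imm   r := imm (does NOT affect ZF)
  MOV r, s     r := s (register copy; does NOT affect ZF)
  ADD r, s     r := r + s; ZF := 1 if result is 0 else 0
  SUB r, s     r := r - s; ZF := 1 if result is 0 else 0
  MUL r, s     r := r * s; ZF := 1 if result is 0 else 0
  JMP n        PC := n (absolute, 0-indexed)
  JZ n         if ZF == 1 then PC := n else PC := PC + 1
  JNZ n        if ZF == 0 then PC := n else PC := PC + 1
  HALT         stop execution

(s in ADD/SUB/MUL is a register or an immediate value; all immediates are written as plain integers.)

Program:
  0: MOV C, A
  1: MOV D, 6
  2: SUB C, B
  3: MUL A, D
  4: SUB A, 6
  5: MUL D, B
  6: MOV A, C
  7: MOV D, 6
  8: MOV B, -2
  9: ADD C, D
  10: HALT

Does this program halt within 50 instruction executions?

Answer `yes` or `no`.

Answer: yes

Derivation:
Step 1: PC=0 exec 'MOV C, A'. After: A=0 B=0 C=0 D=0 ZF=0 PC=1
Step 2: PC=1 exec 'MOV D, 6'. After: A=0 B=0 C=0 D=6 ZF=0 PC=2
Step 3: PC=2 exec 'SUB C, B'. After: A=0 B=0 C=0 D=6 ZF=1 PC=3
Step 4: PC=3 exec 'MUL A, D'. After: A=0 B=0 C=0 D=6 ZF=1 PC=4
Step 5: PC=4 exec 'SUB A, 6'. After: A=-6 B=0 C=0 D=6 ZF=0 PC=5
Step 6: PC=5 exec 'MUL D, B'. After: A=-6 B=0 C=0 D=0 ZF=1 PC=6
Step 7: PC=6 exec 'MOV A, C'. After: A=0 B=0 C=0 D=0 ZF=1 PC=7
Step 8: PC=7 exec 'MOV D, 6'. After: A=0 B=0 C=0 D=6 ZF=1 PC=8
Step 9: PC=8 exec 'MOV B, -2'. After: A=0 B=-2 C=0 D=6 ZF=1 PC=9
Step 10: PC=9 exec 'ADD C, D'. After: A=0 B=-2 C=6 D=6 ZF=0 PC=10
Step 11: PC=10 exec 'HALT'. After: A=0 B=-2 C=6 D=6 ZF=0 PC=10 HALTED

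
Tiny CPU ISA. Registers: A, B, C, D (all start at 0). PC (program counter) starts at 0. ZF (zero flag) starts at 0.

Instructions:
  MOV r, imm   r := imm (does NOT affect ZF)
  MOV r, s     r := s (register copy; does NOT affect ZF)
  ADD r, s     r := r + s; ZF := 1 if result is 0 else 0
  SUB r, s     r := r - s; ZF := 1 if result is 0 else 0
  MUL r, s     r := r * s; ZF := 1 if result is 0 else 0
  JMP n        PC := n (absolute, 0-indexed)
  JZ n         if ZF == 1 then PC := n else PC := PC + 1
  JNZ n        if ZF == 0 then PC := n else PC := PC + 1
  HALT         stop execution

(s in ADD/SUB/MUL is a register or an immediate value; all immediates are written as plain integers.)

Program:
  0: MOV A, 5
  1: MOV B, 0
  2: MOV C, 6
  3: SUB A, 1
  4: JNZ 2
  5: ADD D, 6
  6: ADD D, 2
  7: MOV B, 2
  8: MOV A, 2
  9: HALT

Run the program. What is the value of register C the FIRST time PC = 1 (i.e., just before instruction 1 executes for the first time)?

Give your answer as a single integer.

Step 1: PC=0 exec 'MOV A, 5'. After: A=5 B=0 C=0 D=0 ZF=0 PC=1
First time PC=1: C=0

0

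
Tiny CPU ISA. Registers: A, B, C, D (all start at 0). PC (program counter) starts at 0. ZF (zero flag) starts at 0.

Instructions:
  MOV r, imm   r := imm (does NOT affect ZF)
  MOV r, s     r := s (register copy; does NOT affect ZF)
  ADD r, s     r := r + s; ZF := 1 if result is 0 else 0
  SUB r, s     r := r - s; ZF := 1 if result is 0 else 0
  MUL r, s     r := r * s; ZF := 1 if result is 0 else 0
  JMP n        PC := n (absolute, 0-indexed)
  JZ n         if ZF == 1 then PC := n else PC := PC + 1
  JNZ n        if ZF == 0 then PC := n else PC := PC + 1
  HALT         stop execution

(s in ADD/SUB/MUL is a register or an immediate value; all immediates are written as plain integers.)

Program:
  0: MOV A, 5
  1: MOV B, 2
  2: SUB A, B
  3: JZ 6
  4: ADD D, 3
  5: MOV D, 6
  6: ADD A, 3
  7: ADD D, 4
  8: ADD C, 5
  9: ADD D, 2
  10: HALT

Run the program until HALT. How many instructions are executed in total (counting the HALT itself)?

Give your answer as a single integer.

Answer: 11

Derivation:
Step 1: PC=0 exec 'MOV A, 5'. After: A=5 B=0 C=0 D=0 ZF=0 PC=1
Step 2: PC=1 exec 'MOV B, 2'. After: A=5 B=2 C=0 D=0 ZF=0 PC=2
Step 3: PC=2 exec 'SUB A, B'. After: A=3 B=2 C=0 D=0 ZF=0 PC=3
Step 4: PC=3 exec 'JZ 6'. After: A=3 B=2 C=0 D=0 ZF=0 PC=4
Step 5: PC=4 exec 'ADD D, 3'. After: A=3 B=2 C=0 D=3 ZF=0 PC=5
Step 6: PC=5 exec 'MOV D, 6'. After: A=3 B=2 C=0 D=6 ZF=0 PC=6
Step 7: PC=6 exec 'ADD A, 3'. After: A=6 B=2 C=0 D=6 ZF=0 PC=7
Step 8: PC=7 exec 'ADD D, 4'. After: A=6 B=2 C=0 D=10 ZF=0 PC=8
Step 9: PC=8 exec 'ADD C, 5'. After: A=6 B=2 C=5 D=10 ZF=0 PC=9
Step 10: PC=9 exec 'ADD D, 2'. After: A=6 B=2 C=5 D=12 ZF=0 PC=10
Step 11: PC=10 exec 'HALT'. After: A=6 B=2 C=5 D=12 ZF=0 PC=10 HALTED
Total instructions executed: 11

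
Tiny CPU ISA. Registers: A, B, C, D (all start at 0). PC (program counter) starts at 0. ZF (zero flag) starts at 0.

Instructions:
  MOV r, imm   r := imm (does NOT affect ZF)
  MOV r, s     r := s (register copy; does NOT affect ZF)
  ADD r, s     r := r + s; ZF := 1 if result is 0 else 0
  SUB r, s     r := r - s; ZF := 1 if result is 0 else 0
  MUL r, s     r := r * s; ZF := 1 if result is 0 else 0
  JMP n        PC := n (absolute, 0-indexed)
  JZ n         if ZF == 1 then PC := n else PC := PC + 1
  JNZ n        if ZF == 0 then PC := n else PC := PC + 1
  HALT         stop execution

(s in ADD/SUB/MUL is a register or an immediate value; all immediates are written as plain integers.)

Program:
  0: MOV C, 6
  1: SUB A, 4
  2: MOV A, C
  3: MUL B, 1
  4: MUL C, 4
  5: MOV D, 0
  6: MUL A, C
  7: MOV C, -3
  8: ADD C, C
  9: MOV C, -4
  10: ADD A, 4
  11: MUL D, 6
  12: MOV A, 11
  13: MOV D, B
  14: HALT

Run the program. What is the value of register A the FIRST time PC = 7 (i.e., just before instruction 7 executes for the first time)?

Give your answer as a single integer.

Step 1: PC=0 exec 'MOV C, 6'. After: A=0 B=0 C=6 D=0 ZF=0 PC=1
Step 2: PC=1 exec 'SUB A, 4'. After: A=-4 B=0 C=6 D=0 ZF=0 PC=2
Step 3: PC=2 exec 'MOV A, C'. After: A=6 B=0 C=6 D=0 ZF=0 PC=3
Step 4: PC=3 exec 'MUL B, 1'. After: A=6 B=0 C=6 D=0 ZF=1 PC=4
Step 5: PC=4 exec 'MUL C, 4'. After: A=6 B=0 C=24 D=0 ZF=0 PC=5
Step 6: PC=5 exec 'MOV D, 0'. After: A=6 B=0 C=24 D=0 ZF=0 PC=6
Step 7: PC=6 exec 'MUL A, C'. After: A=144 B=0 C=24 D=0 ZF=0 PC=7
First time PC=7: A=144

144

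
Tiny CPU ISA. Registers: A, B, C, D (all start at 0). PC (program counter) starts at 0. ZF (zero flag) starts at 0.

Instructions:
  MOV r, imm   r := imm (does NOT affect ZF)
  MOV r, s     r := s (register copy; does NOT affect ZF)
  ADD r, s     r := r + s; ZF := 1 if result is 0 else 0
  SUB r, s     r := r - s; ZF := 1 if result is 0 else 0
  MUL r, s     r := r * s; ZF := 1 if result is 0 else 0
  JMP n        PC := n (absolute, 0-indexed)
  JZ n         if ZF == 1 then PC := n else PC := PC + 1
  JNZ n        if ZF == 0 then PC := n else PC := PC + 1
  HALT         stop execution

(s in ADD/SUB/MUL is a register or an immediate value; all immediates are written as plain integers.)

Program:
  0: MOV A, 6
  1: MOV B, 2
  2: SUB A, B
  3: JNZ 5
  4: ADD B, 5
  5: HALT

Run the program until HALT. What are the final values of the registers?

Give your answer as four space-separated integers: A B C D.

Step 1: PC=0 exec 'MOV A, 6'. After: A=6 B=0 C=0 D=0 ZF=0 PC=1
Step 2: PC=1 exec 'MOV B, 2'. After: A=6 B=2 C=0 D=0 ZF=0 PC=2
Step 3: PC=2 exec 'SUB A, B'. After: A=4 B=2 C=0 D=0 ZF=0 PC=3
Step 4: PC=3 exec 'JNZ 5'. After: A=4 B=2 C=0 D=0 ZF=0 PC=5
Step 5: PC=5 exec 'HALT'. After: A=4 B=2 C=0 D=0 ZF=0 PC=5 HALTED

Answer: 4 2 0 0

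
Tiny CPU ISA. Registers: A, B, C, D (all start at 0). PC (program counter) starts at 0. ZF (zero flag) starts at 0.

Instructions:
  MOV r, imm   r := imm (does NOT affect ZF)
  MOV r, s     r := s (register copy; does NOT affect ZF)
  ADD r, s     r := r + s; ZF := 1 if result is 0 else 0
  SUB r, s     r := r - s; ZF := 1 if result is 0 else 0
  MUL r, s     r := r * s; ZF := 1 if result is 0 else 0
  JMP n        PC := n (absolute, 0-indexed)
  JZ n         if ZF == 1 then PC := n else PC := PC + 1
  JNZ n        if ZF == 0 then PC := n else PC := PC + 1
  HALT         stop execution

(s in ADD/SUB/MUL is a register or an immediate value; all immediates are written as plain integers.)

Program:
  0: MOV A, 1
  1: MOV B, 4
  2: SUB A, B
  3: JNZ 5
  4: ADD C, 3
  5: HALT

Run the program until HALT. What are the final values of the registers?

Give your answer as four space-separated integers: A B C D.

Step 1: PC=0 exec 'MOV A, 1'. After: A=1 B=0 C=0 D=0 ZF=0 PC=1
Step 2: PC=1 exec 'MOV B, 4'. After: A=1 B=4 C=0 D=0 ZF=0 PC=2
Step 3: PC=2 exec 'SUB A, B'. After: A=-3 B=4 C=0 D=0 ZF=0 PC=3
Step 4: PC=3 exec 'JNZ 5'. After: A=-3 B=4 C=0 D=0 ZF=0 PC=5
Step 5: PC=5 exec 'HALT'. After: A=-3 B=4 C=0 D=0 ZF=0 PC=5 HALTED

Answer: -3 4 0 0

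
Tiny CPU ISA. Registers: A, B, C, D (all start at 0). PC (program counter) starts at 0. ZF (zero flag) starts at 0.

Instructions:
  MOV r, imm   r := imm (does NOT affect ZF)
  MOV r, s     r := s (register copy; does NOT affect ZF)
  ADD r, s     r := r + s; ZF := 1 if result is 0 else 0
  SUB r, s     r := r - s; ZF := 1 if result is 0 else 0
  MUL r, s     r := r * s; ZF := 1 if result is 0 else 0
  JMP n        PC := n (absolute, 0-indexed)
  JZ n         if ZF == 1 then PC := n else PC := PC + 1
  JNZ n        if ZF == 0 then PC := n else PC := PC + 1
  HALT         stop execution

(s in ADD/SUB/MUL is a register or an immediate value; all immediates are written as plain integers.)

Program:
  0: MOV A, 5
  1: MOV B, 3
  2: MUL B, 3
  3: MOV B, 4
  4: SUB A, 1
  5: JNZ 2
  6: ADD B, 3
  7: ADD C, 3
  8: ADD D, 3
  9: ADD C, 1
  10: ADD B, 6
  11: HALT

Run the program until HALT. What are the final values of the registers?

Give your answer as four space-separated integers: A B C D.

Answer: 0 13 4 3

Derivation:
Step 1: PC=0 exec 'MOV A, 5'. After: A=5 B=0 C=0 D=0 ZF=0 PC=1
Step 2: PC=1 exec 'MOV B, 3'. After: A=5 B=3 C=0 D=0 ZF=0 PC=2
Step 3: PC=2 exec 'MUL B, 3'. After: A=5 B=9 C=0 D=0 ZF=0 PC=3
Step 4: PC=3 exec 'MOV B, 4'. After: A=5 B=4 C=0 D=0 ZF=0 PC=4
Step 5: PC=4 exec 'SUB A, 1'. After: A=4 B=4 C=0 D=0 ZF=0 PC=5
Step 6: PC=5 exec 'JNZ 2'. After: A=4 B=4 C=0 D=0 ZF=0 PC=2
Step 7: PC=2 exec 'MUL B, 3'. After: A=4 B=12 C=0 D=0 ZF=0 PC=3
Step 8: PC=3 exec 'MOV B, 4'. After: A=4 B=4 C=0 D=0 ZF=0 PC=4
Step 9: PC=4 exec 'SUB A, 1'. After: A=3 B=4 C=0 D=0 ZF=0 PC=5
Step 10: PC=5 exec 'JNZ 2'. After: A=3 B=4 C=0 D=0 ZF=0 PC=2
Step 11: PC=2 exec 'MUL B, 3'. After: A=3 B=12 C=0 D=0 ZF=0 PC=3
Step 12: PC=3 exec 'MOV B, 4'. After: A=3 B=4 C=0 D=0 ZF=0 PC=4
Step 13: PC=4 exec 'SUB A, 1'. After: A=2 B=4 C=0 D=0 ZF=0 PC=5
Step 14: PC=5 exec 'JNZ 2'. After: A=2 B=4 C=0 D=0 ZF=0 PC=2
Step 15: PC=2 exec 'MUL B, 3'. After: A=2 B=12 C=0 D=0 ZF=0 PC=3
Step 16: PC=3 exec 'MOV B, 4'. After: A=2 B=4 C=0 D=0 ZF=0 PC=4
Step 17: PC=4 exec 'SUB A, 1'. After: A=1 B=4 C=0 D=0 ZF=0 PC=5
Step 18: PC=5 exec 'JNZ 2'. After: A=1 B=4 C=0 D=0 ZF=0 PC=2
Step 19: PC=2 exec 'MUL B, 3'. After: A=1 B=12 C=0 D=0 ZF=0 PC=3
Step 20: PC=3 exec 'MOV B, 4'. After: A=1 B=4 C=0 D=0 ZF=0 PC=4
Step 21: PC=4 exec 'SUB A, 1'. After: A=0 B=4 C=0 D=0 ZF=1 PC=5
Step 22: PC=5 exec 'JNZ 2'. After: A=0 B=4 C=0 D=0 ZF=1 PC=6
Step 23: PC=6 exec 'ADD B, 3'. After: A=0 B=7 C=0 D=0 ZF=0 PC=7
Step 24: PC=7 exec 'ADD C, 3'. After: A=0 B=7 C=3 D=0 ZF=0 PC=8
Step 25: PC=8 exec 'ADD D, 3'. After: A=0 B=7 C=3 D=3 ZF=0 PC=9
Step 26: PC=9 exec 'ADD C, 1'. After: A=0 B=7 C=4 D=3 ZF=0 PC=10
Step 27: PC=10 exec 'ADD B, 6'. After: A=0 B=13 C=4 D=3 ZF=0 PC=11
Step 28: PC=11 exec 'HALT'. After: A=0 B=13 C=4 D=3 ZF=0 PC=11 HALTED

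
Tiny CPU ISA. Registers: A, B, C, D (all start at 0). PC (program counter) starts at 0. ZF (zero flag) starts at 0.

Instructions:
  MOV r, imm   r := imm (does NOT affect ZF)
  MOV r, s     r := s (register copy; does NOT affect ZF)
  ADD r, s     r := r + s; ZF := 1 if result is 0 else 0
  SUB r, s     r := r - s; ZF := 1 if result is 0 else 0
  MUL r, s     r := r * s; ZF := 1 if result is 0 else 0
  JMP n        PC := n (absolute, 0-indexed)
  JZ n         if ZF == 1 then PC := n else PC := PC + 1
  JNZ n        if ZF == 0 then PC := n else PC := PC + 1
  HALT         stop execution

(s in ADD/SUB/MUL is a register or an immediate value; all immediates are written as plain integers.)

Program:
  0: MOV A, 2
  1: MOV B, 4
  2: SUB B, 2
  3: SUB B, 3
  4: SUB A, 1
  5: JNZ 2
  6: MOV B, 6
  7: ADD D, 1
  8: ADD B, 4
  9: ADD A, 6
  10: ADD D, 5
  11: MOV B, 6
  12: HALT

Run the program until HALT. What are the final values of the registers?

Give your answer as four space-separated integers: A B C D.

Step 1: PC=0 exec 'MOV A, 2'. After: A=2 B=0 C=0 D=0 ZF=0 PC=1
Step 2: PC=1 exec 'MOV B, 4'. After: A=2 B=4 C=0 D=0 ZF=0 PC=2
Step 3: PC=2 exec 'SUB B, 2'. After: A=2 B=2 C=0 D=0 ZF=0 PC=3
Step 4: PC=3 exec 'SUB B, 3'. After: A=2 B=-1 C=0 D=0 ZF=0 PC=4
Step 5: PC=4 exec 'SUB A, 1'. After: A=1 B=-1 C=0 D=0 ZF=0 PC=5
Step 6: PC=5 exec 'JNZ 2'. After: A=1 B=-1 C=0 D=0 ZF=0 PC=2
Step 7: PC=2 exec 'SUB B, 2'. After: A=1 B=-3 C=0 D=0 ZF=0 PC=3
Step 8: PC=3 exec 'SUB B, 3'. After: A=1 B=-6 C=0 D=0 ZF=0 PC=4
Step 9: PC=4 exec 'SUB A, 1'. After: A=0 B=-6 C=0 D=0 ZF=1 PC=5
Step 10: PC=5 exec 'JNZ 2'. After: A=0 B=-6 C=0 D=0 ZF=1 PC=6
Step 11: PC=6 exec 'MOV B, 6'. After: A=0 B=6 C=0 D=0 ZF=1 PC=7
Step 12: PC=7 exec 'ADD D, 1'. After: A=0 B=6 C=0 D=1 ZF=0 PC=8
Step 13: PC=8 exec 'ADD B, 4'. After: A=0 B=10 C=0 D=1 ZF=0 PC=9
Step 14: PC=9 exec 'ADD A, 6'. After: A=6 B=10 C=0 D=1 ZF=0 PC=10
Step 15: PC=10 exec 'ADD D, 5'. After: A=6 B=10 C=0 D=6 ZF=0 PC=11
Step 16: PC=11 exec 'MOV B, 6'. After: A=6 B=6 C=0 D=6 ZF=0 PC=12
Step 17: PC=12 exec 'HALT'. After: A=6 B=6 C=0 D=6 ZF=0 PC=12 HALTED

Answer: 6 6 0 6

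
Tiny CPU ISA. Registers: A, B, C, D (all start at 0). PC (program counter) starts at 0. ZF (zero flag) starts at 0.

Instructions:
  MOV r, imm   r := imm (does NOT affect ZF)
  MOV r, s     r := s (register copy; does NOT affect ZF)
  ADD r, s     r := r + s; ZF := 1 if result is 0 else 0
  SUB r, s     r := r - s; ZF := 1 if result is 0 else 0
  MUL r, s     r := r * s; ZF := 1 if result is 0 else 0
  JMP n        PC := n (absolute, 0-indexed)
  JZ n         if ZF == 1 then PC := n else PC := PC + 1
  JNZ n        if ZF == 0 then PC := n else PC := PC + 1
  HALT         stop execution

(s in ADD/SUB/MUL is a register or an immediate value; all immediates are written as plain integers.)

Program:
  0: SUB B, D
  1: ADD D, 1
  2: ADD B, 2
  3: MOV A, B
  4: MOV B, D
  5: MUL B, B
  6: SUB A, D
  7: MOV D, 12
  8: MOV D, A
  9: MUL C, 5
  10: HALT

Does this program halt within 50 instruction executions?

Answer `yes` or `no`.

Answer: yes

Derivation:
Step 1: PC=0 exec 'SUB B, D'. After: A=0 B=0 C=0 D=0 ZF=1 PC=1
Step 2: PC=1 exec 'ADD D, 1'. After: A=0 B=0 C=0 D=1 ZF=0 PC=2
Step 3: PC=2 exec 'ADD B, 2'. After: A=0 B=2 C=0 D=1 ZF=0 PC=3
Step 4: PC=3 exec 'MOV A, B'. After: A=2 B=2 C=0 D=1 ZF=0 PC=4
Step 5: PC=4 exec 'MOV B, D'. After: A=2 B=1 C=0 D=1 ZF=0 PC=5
Step 6: PC=5 exec 'MUL B, B'. After: A=2 B=1 C=0 D=1 ZF=0 PC=6
Step 7: PC=6 exec 'SUB A, D'. After: A=1 B=1 C=0 D=1 ZF=0 PC=7
Step 8: PC=7 exec 'MOV D, 12'. After: A=1 B=1 C=0 D=12 ZF=0 PC=8
Step 9: PC=8 exec 'MOV D, A'. After: A=1 B=1 C=0 D=1 ZF=0 PC=9
Step 10: PC=9 exec 'MUL C, 5'. After: A=1 B=1 C=0 D=1 ZF=1 PC=10
Step 11: PC=10 exec 'HALT'. After: A=1 B=1 C=0 D=1 ZF=1 PC=10 HALTED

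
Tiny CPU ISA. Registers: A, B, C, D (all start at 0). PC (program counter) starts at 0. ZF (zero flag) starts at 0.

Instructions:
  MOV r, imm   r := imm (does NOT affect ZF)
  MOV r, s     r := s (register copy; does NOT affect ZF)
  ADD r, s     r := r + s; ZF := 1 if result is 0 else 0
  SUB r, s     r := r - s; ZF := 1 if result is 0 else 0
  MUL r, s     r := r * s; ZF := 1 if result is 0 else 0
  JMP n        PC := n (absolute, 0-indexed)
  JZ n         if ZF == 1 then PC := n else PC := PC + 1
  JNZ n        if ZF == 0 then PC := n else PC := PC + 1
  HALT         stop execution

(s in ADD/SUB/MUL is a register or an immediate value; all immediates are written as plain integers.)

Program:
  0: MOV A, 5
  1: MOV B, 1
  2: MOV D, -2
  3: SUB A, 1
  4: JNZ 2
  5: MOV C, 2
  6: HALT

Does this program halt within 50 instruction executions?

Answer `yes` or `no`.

Answer: yes

Derivation:
Step 1: PC=0 exec 'MOV A, 5'. After: A=5 B=0 C=0 D=0 ZF=0 PC=1
Step 2: PC=1 exec 'MOV B, 1'. After: A=5 B=1 C=0 D=0 ZF=0 PC=2
Step 3: PC=2 exec 'MOV D, -2'. After: A=5 B=1 C=0 D=-2 ZF=0 PC=3
Step 4: PC=3 exec 'SUB A, 1'. After: A=4 B=1 C=0 D=-2 ZF=0 PC=4
Step 5: PC=4 exec 'JNZ 2'. After: A=4 B=1 C=0 D=-2 ZF=0 PC=2
Step 6: PC=2 exec 'MOV D, -2'. After: A=4 B=1 C=0 D=-2 ZF=0 PC=3
Step 7: PC=3 exec 'SUB A, 1'. After: A=3 B=1 C=0 D=-2 ZF=0 PC=4
Step 8: PC=4 exec 'JNZ 2'. After: A=3 B=1 C=0 D=-2 ZF=0 PC=2
Step 9: PC=2 exec 'MOV D, -2'. After: A=3 B=1 C=0 D=-2 ZF=0 PC=3
Step 10: PC=3 exec 'SUB A, 1'. After: A=2 B=1 C=0 D=-2 ZF=0 PC=4
Step 11: PC=4 exec 'JNZ 2'. After: A=2 B=1 C=0 D=-2 ZF=0 PC=2
Step 12: PC=2 exec 'MOV D, -2'. After: A=2 B=1 C=0 D=-2 ZF=0 PC=3
Step 13: PC=3 exec 'SUB A, 1'. After: A=1 B=1 C=0 D=-2 ZF=0 PC=4
Step 14: PC=4 exec 'JNZ 2'. After: A=1 B=1 C=0 D=-2 ZF=0 PC=2
Step 15: PC=2 exec 'MOV D, -2'. After: A=1 B=1 C=0 D=-2 ZF=0 PC=3
Step 16: PC=3 exec 'SUB A, 1'. After: A=0 B=1 C=0 D=-2 ZF=1 PC=4
Step 17: PC=4 exec 'JNZ 2'. After: A=0 B=1 C=0 D=-2 ZF=1 PC=5
Step 18: PC=5 exec 'MOV C, 2'. After: A=0 B=1 C=2 D=-2 ZF=1 PC=6
Step 19: PC=6 exec 'HALT'. After: A=0 B=1 C=2 D=-2 ZF=1 PC=6 HALTED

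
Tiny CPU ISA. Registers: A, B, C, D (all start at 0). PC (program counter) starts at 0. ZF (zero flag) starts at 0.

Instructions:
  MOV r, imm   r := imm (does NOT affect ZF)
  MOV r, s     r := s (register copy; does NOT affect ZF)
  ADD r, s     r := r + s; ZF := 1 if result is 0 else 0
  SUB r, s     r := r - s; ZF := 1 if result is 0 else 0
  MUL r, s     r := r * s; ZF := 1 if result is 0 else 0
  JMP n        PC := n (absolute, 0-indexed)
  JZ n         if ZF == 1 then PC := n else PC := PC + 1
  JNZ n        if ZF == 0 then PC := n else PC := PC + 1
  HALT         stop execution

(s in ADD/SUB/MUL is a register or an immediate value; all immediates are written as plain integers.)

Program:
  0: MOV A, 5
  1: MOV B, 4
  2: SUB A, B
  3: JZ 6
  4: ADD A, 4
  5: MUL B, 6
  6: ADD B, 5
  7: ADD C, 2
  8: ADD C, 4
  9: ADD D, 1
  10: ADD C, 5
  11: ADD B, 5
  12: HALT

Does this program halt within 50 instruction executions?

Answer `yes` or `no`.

Step 1: PC=0 exec 'MOV A, 5'. After: A=5 B=0 C=0 D=0 ZF=0 PC=1
Step 2: PC=1 exec 'MOV B, 4'. After: A=5 B=4 C=0 D=0 ZF=0 PC=2
Step 3: PC=2 exec 'SUB A, B'. After: A=1 B=4 C=0 D=0 ZF=0 PC=3
Step 4: PC=3 exec 'JZ 6'. After: A=1 B=4 C=0 D=0 ZF=0 PC=4
Step 5: PC=4 exec 'ADD A, 4'. After: A=5 B=4 C=0 D=0 ZF=0 PC=5
Step 6: PC=5 exec 'MUL B, 6'. After: A=5 B=24 C=0 D=0 ZF=0 PC=6
Step 7: PC=6 exec 'ADD B, 5'. After: A=5 B=29 C=0 D=0 ZF=0 PC=7
Step 8: PC=7 exec 'ADD C, 2'. After: A=5 B=29 C=2 D=0 ZF=0 PC=8
Step 9: PC=8 exec 'ADD C, 4'. After: A=5 B=29 C=6 D=0 ZF=0 PC=9
Step 10: PC=9 exec 'ADD D, 1'. After: A=5 B=29 C=6 D=1 ZF=0 PC=10
Step 11: PC=10 exec 'ADD C, 5'. After: A=5 B=29 C=11 D=1 ZF=0 PC=11
Step 12: PC=11 exec 'ADD B, 5'. After: A=5 B=34 C=11 D=1 ZF=0 PC=12
Step 13: PC=12 exec 'HALT'. After: A=5 B=34 C=11 D=1 ZF=0 PC=12 HALTED

Answer: yes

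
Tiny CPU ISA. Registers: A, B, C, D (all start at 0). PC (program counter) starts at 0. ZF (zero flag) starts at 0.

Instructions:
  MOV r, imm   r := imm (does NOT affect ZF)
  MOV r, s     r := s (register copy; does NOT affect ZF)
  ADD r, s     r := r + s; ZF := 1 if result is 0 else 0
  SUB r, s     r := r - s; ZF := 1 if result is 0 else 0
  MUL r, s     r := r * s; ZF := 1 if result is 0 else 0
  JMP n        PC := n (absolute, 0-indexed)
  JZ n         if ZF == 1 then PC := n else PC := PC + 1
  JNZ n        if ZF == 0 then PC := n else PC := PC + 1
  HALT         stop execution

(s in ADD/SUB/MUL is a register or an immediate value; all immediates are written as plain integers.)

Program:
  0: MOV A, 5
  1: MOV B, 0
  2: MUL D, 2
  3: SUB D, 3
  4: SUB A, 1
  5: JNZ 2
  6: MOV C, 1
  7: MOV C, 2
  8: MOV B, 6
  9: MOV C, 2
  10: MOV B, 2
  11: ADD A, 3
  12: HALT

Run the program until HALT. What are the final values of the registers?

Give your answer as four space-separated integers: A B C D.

Answer: 3 2 2 -93

Derivation:
Step 1: PC=0 exec 'MOV A, 5'. After: A=5 B=0 C=0 D=0 ZF=0 PC=1
Step 2: PC=1 exec 'MOV B, 0'. After: A=5 B=0 C=0 D=0 ZF=0 PC=2
Step 3: PC=2 exec 'MUL D, 2'. After: A=5 B=0 C=0 D=0 ZF=1 PC=3
Step 4: PC=3 exec 'SUB D, 3'. After: A=5 B=0 C=0 D=-3 ZF=0 PC=4
Step 5: PC=4 exec 'SUB A, 1'. After: A=4 B=0 C=0 D=-3 ZF=0 PC=5
Step 6: PC=5 exec 'JNZ 2'. After: A=4 B=0 C=0 D=-3 ZF=0 PC=2
Step 7: PC=2 exec 'MUL D, 2'. After: A=4 B=0 C=0 D=-6 ZF=0 PC=3
Step 8: PC=3 exec 'SUB D, 3'. After: A=4 B=0 C=0 D=-9 ZF=0 PC=4
Step 9: PC=4 exec 'SUB A, 1'. After: A=3 B=0 C=0 D=-9 ZF=0 PC=5
Step 10: PC=5 exec 'JNZ 2'. After: A=3 B=0 C=0 D=-9 ZF=0 PC=2
Step 11: PC=2 exec 'MUL D, 2'. After: A=3 B=0 C=0 D=-18 ZF=0 PC=3
Step 12: PC=3 exec 'SUB D, 3'. After: A=3 B=0 C=0 D=-21 ZF=0 PC=4
Step 13: PC=4 exec 'SUB A, 1'. After: A=2 B=0 C=0 D=-21 ZF=0 PC=5
Step 14: PC=5 exec 'JNZ 2'. After: A=2 B=0 C=0 D=-21 ZF=0 PC=2
Step 15: PC=2 exec 'MUL D, 2'. After: A=2 B=0 C=0 D=-42 ZF=0 PC=3
Step 16: PC=3 exec 'SUB D, 3'. After: A=2 B=0 C=0 D=-45 ZF=0 PC=4
Step 17: PC=4 exec 'SUB A, 1'. After: A=1 B=0 C=0 D=-45 ZF=0 PC=5
Step 18: PC=5 exec 'JNZ 2'. After: A=1 B=0 C=0 D=-45 ZF=0 PC=2
Step 19: PC=2 exec 'MUL D, 2'. After: A=1 B=0 C=0 D=-90 ZF=0 PC=3
Step 20: PC=3 exec 'SUB D, 3'. After: A=1 B=0 C=0 D=-93 ZF=0 PC=4
Step 21: PC=4 exec 'SUB A, 1'. After: A=0 B=0 C=0 D=-93 ZF=1 PC=5
Step 22: PC=5 exec 'JNZ 2'. After: A=0 B=0 C=0 D=-93 ZF=1 PC=6
Step 23: PC=6 exec 'MOV C, 1'. After: A=0 B=0 C=1 D=-93 ZF=1 PC=7
Step 24: PC=7 exec 'MOV C, 2'. After: A=0 B=0 C=2 D=-93 ZF=1 PC=8
Step 25: PC=8 exec 'MOV B, 6'. After: A=0 B=6 C=2 D=-93 ZF=1 PC=9
Step 26: PC=9 exec 'MOV C, 2'. After: A=0 B=6 C=2 D=-93 ZF=1 PC=10
Step 27: PC=10 exec 'MOV B, 2'. After: A=0 B=2 C=2 D=-93 ZF=1 PC=11
Step 28: PC=11 exec 'ADD A, 3'. After: A=3 B=2 C=2 D=-93 ZF=0 PC=12
Step 29: PC=12 exec 'HALT'. After: A=3 B=2 C=2 D=-93 ZF=0 PC=12 HALTED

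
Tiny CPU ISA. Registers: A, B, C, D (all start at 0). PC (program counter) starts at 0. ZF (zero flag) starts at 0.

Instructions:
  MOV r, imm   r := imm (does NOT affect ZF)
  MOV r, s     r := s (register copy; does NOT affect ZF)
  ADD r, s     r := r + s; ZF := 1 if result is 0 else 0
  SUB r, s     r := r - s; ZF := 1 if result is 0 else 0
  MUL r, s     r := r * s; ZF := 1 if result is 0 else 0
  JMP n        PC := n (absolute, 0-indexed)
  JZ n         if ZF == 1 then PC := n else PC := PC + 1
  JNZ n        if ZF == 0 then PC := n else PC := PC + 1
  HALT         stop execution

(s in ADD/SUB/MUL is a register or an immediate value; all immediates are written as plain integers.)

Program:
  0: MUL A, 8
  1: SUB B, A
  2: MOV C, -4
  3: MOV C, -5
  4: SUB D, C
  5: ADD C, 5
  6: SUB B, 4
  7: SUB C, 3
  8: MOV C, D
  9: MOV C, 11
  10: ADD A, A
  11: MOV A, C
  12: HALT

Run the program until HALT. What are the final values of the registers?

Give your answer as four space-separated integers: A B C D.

Answer: 11 -4 11 5

Derivation:
Step 1: PC=0 exec 'MUL A, 8'. After: A=0 B=0 C=0 D=0 ZF=1 PC=1
Step 2: PC=1 exec 'SUB B, A'. After: A=0 B=0 C=0 D=0 ZF=1 PC=2
Step 3: PC=2 exec 'MOV C, -4'. After: A=0 B=0 C=-4 D=0 ZF=1 PC=3
Step 4: PC=3 exec 'MOV C, -5'. After: A=0 B=0 C=-5 D=0 ZF=1 PC=4
Step 5: PC=4 exec 'SUB D, C'. After: A=0 B=0 C=-5 D=5 ZF=0 PC=5
Step 6: PC=5 exec 'ADD C, 5'. After: A=0 B=0 C=0 D=5 ZF=1 PC=6
Step 7: PC=6 exec 'SUB B, 4'. After: A=0 B=-4 C=0 D=5 ZF=0 PC=7
Step 8: PC=7 exec 'SUB C, 3'. After: A=0 B=-4 C=-3 D=5 ZF=0 PC=8
Step 9: PC=8 exec 'MOV C, D'. After: A=0 B=-4 C=5 D=5 ZF=0 PC=9
Step 10: PC=9 exec 'MOV C, 11'. After: A=0 B=-4 C=11 D=5 ZF=0 PC=10
Step 11: PC=10 exec 'ADD A, A'. After: A=0 B=-4 C=11 D=5 ZF=1 PC=11
Step 12: PC=11 exec 'MOV A, C'. After: A=11 B=-4 C=11 D=5 ZF=1 PC=12
Step 13: PC=12 exec 'HALT'. After: A=11 B=-4 C=11 D=5 ZF=1 PC=12 HALTED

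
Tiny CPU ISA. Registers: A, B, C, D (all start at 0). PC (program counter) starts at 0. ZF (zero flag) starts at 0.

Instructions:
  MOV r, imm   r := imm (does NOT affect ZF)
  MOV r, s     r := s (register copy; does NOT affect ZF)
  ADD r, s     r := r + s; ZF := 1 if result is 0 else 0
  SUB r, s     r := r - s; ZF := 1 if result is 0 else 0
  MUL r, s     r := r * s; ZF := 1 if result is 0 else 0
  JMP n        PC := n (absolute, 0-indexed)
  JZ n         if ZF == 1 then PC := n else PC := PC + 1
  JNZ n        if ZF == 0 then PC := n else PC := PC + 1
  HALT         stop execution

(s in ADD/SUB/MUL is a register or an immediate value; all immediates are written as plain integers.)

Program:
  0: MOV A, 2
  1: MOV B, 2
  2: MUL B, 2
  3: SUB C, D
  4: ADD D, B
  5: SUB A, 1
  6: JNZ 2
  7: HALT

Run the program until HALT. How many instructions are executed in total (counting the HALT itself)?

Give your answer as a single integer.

Answer: 13

Derivation:
Step 1: PC=0 exec 'MOV A, 2'. After: A=2 B=0 C=0 D=0 ZF=0 PC=1
Step 2: PC=1 exec 'MOV B, 2'. After: A=2 B=2 C=0 D=0 ZF=0 PC=2
Step 3: PC=2 exec 'MUL B, 2'. After: A=2 B=4 C=0 D=0 ZF=0 PC=3
Step 4: PC=3 exec 'SUB C, D'. After: A=2 B=4 C=0 D=0 ZF=1 PC=4
Step 5: PC=4 exec 'ADD D, B'. After: A=2 B=4 C=0 D=4 ZF=0 PC=5
Step 6: PC=5 exec 'SUB A, 1'. After: A=1 B=4 C=0 D=4 ZF=0 PC=6
Step 7: PC=6 exec 'JNZ 2'. After: A=1 B=4 C=0 D=4 ZF=0 PC=2
Step 8: PC=2 exec 'MUL B, 2'. After: A=1 B=8 C=0 D=4 ZF=0 PC=3
Step 9: PC=3 exec 'SUB C, D'. After: A=1 B=8 C=-4 D=4 ZF=0 PC=4
Step 10: PC=4 exec 'ADD D, B'. After: A=1 B=8 C=-4 D=12 ZF=0 PC=5
Step 11: PC=5 exec 'SUB A, 1'. After: A=0 B=8 C=-4 D=12 ZF=1 PC=6
Step 12: PC=6 exec 'JNZ 2'. After: A=0 B=8 C=-4 D=12 ZF=1 PC=7
Step 13: PC=7 exec 'HALT'. After: A=0 B=8 C=-4 D=12 ZF=1 PC=7 HALTED
Total instructions executed: 13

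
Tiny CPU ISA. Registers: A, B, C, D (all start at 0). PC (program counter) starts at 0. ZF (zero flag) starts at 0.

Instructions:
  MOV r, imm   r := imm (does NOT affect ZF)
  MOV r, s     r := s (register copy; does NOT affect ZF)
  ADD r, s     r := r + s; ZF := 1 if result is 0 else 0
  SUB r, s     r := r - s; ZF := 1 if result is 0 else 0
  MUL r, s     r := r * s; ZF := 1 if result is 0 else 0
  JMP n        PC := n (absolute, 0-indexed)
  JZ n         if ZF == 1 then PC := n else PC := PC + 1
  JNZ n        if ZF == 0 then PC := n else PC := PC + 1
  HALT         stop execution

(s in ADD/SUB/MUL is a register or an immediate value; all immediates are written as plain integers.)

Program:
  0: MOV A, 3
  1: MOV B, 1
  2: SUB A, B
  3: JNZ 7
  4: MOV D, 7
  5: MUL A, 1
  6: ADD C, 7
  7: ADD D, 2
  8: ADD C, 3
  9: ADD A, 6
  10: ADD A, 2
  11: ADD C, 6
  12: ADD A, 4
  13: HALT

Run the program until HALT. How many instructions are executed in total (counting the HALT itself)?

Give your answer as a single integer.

Answer: 11

Derivation:
Step 1: PC=0 exec 'MOV A, 3'. After: A=3 B=0 C=0 D=0 ZF=0 PC=1
Step 2: PC=1 exec 'MOV B, 1'. After: A=3 B=1 C=0 D=0 ZF=0 PC=2
Step 3: PC=2 exec 'SUB A, B'. After: A=2 B=1 C=0 D=0 ZF=0 PC=3
Step 4: PC=3 exec 'JNZ 7'. After: A=2 B=1 C=0 D=0 ZF=0 PC=7
Step 5: PC=7 exec 'ADD D, 2'. After: A=2 B=1 C=0 D=2 ZF=0 PC=8
Step 6: PC=8 exec 'ADD C, 3'. After: A=2 B=1 C=3 D=2 ZF=0 PC=9
Step 7: PC=9 exec 'ADD A, 6'. After: A=8 B=1 C=3 D=2 ZF=0 PC=10
Step 8: PC=10 exec 'ADD A, 2'. After: A=10 B=1 C=3 D=2 ZF=0 PC=11
Step 9: PC=11 exec 'ADD C, 6'. After: A=10 B=1 C=9 D=2 ZF=0 PC=12
Step 10: PC=12 exec 'ADD A, 4'. After: A=14 B=1 C=9 D=2 ZF=0 PC=13
Step 11: PC=13 exec 'HALT'. After: A=14 B=1 C=9 D=2 ZF=0 PC=13 HALTED
Total instructions executed: 11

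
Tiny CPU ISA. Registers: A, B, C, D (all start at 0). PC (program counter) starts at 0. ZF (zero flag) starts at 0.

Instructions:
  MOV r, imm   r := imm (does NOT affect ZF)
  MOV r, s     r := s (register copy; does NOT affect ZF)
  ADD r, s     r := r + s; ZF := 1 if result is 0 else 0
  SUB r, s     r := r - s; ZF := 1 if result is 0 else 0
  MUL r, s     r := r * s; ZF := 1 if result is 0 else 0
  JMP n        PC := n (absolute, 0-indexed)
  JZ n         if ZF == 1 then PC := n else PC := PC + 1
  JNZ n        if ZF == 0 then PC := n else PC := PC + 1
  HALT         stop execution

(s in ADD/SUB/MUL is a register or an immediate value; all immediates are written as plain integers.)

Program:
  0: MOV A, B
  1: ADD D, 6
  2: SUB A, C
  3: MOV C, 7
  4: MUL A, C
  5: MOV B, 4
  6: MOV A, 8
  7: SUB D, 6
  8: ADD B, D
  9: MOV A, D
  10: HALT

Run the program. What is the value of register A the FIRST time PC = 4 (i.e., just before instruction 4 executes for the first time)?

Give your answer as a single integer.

Step 1: PC=0 exec 'MOV A, B'. After: A=0 B=0 C=0 D=0 ZF=0 PC=1
Step 2: PC=1 exec 'ADD D, 6'. After: A=0 B=0 C=0 D=6 ZF=0 PC=2
Step 3: PC=2 exec 'SUB A, C'. After: A=0 B=0 C=0 D=6 ZF=1 PC=3
Step 4: PC=3 exec 'MOV C, 7'. After: A=0 B=0 C=7 D=6 ZF=1 PC=4
First time PC=4: A=0

0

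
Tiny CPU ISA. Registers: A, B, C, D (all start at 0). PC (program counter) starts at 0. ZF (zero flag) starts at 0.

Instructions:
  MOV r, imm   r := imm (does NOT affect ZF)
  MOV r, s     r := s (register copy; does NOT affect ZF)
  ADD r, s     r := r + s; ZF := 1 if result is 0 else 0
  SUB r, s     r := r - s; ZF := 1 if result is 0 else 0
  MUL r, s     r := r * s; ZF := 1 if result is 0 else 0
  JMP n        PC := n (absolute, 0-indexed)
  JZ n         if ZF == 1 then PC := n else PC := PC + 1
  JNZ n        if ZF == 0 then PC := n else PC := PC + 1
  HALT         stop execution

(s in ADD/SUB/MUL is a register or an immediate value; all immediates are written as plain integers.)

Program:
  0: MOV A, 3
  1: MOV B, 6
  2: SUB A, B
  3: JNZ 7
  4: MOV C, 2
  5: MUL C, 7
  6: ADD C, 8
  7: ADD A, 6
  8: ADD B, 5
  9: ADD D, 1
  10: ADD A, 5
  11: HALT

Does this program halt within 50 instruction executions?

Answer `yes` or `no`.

Step 1: PC=0 exec 'MOV A, 3'. After: A=3 B=0 C=0 D=0 ZF=0 PC=1
Step 2: PC=1 exec 'MOV B, 6'. After: A=3 B=6 C=0 D=0 ZF=0 PC=2
Step 3: PC=2 exec 'SUB A, B'. After: A=-3 B=6 C=0 D=0 ZF=0 PC=3
Step 4: PC=3 exec 'JNZ 7'. After: A=-3 B=6 C=0 D=0 ZF=0 PC=7
Step 5: PC=7 exec 'ADD A, 6'. After: A=3 B=6 C=0 D=0 ZF=0 PC=8
Step 6: PC=8 exec 'ADD B, 5'. After: A=3 B=11 C=0 D=0 ZF=0 PC=9
Step 7: PC=9 exec 'ADD D, 1'. After: A=3 B=11 C=0 D=1 ZF=0 PC=10
Step 8: PC=10 exec 'ADD A, 5'. After: A=8 B=11 C=0 D=1 ZF=0 PC=11
Step 9: PC=11 exec 'HALT'. After: A=8 B=11 C=0 D=1 ZF=0 PC=11 HALTED

Answer: yes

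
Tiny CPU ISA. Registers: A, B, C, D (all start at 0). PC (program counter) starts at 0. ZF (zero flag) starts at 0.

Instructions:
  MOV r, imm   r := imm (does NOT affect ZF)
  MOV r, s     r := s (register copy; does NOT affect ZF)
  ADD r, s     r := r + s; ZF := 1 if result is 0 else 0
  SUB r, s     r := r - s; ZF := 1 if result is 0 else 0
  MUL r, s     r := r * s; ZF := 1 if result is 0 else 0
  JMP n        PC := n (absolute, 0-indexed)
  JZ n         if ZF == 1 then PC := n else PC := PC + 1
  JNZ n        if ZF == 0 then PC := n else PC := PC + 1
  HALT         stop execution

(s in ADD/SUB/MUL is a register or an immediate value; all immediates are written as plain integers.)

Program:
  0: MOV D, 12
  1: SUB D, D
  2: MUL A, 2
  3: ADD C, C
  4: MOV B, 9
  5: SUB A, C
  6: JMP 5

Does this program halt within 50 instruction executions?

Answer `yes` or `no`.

Step 1: PC=0 exec 'MOV D, 12'. After: A=0 B=0 C=0 D=12 ZF=0 PC=1
Step 2: PC=1 exec 'SUB D, D'. After: A=0 B=0 C=0 D=0 ZF=1 PC=2
Step 3: PC=2 exec 'MUL A, 2'. After: A=0 B=0 C=0 D=0 ZF=1 PC=3
Step 4: PC=3 exec 'ADD C, C'. After: A=0 B=0 C=0 D=0 ZF=1 PC=4
Step 5: PC=4 exec 'MOV B, 9'. After: A=0 B=9 C=0 D=0 ZF=1 PC=5
Step 6: PC=5 exec 'SUB A, C'. After: A=0 B=9 C=0 D=0 ZF=1 PC=6
Step 7: PC=6 exec 'JMP 5'. After: A=0 B=9 C=0 D=0 ZF=1 PC=5
State after step 7 equals state after step 5: the program is in a cycle of length 2 and will never halt.

Answer: no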